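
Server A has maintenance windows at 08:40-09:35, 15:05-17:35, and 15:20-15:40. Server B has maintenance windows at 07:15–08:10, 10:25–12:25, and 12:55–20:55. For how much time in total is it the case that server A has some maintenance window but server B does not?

55 min

A, merged: 08:40–09:35, 15:05–17:35.
A \ B = 08:40–09:35.
Total: 55 min.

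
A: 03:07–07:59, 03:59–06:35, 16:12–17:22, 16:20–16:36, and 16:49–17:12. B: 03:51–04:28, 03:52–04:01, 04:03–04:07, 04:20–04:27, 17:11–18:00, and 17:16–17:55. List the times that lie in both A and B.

03:51–04:28, 17:11–17:22

First set merges to 03:07–07:59, 16:12–17:22.
Second set merges to 03:51–04:28, 17:11–18:00.
03:07–07:59 ∩ B → 03:51–04:28.
16:12–17:22 ∩ B → 17:11–17:22.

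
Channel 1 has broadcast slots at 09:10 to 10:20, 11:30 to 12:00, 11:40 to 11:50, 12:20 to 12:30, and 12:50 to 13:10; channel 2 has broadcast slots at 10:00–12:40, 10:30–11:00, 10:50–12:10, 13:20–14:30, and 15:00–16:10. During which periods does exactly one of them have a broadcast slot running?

09:10–10:00, 10:20–11:30, 12:00–12:20, 12:30–12:40, 12:50–13:10, 13:20–14:30, 15:00–16:10

A, merged: 09:10–10:20, 11:30–12:00, 12:20–12:30, 12:50–13:10.
B, merged: 10:00–12:40, 13:20–14:30, 15:00–16:10.
Only in the first: 09:10–10:00, 12:50–13:10.
Only in the second: 10:20–11:30, 12:00–12:20, 12:30–12:40, 13:20–14:30, 15:00–16:10.
Together these are the periods covered by exactly one.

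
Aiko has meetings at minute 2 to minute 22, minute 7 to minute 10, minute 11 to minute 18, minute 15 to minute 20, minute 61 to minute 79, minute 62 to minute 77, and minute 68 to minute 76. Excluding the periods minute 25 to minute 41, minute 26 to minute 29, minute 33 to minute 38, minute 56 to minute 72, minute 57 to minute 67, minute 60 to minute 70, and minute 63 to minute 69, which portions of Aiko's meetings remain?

First set merges to minute 2 to minute 22, minute 61 to minute 79.
Second set merges to minute 25 to minute 41, minute 56 to minute 72.
minute 2 to minute 22: no B overlap → unchanged.
minute 61 to minute 79 minus B → minute 72 to minute 79.

minute 2 to minute 22, minute 72 to minute 79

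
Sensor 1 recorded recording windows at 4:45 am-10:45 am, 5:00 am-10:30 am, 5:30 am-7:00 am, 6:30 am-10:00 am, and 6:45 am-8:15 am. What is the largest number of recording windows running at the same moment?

5

At 6:45 am, 5 of the intervals are simultaneously active.
No point has more.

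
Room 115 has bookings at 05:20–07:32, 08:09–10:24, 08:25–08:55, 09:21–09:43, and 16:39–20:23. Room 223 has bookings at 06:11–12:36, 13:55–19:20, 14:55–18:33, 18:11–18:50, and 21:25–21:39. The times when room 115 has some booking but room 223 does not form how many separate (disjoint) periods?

First set merges to 05:20–07:32, 08:09–10:24, 16:39–20:23.
Second set merges to 06:11–12:36, 13:55–19:20, 21:25–21:39.
A \ B = 05:20–06:11, 19:20–20:23.
That is 2 disjoint pieces.

2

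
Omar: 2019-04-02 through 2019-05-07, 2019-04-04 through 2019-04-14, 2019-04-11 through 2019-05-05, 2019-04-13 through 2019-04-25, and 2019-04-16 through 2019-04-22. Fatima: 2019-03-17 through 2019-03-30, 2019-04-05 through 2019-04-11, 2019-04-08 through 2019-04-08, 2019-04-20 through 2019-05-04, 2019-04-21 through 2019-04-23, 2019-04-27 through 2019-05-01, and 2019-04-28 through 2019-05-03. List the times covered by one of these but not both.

2019-03-17 through 2019-03-30, 2019-04-02 through 2019-04-04, 2019-04-12 through 2019-04-19, 2019-05-05 through 2019-05-07

A, merged: 2019-04-02 through 2019-05-07.
B, merged: 2019-03-17 through 2019-03-30, 2019-04-05 through 2019-04-11, 2019-04-20 through 2019-05-04.
A but not B: 2019-04-02 through 2019-04-04, 2019-04-12 through 2019-04-19, 2019-05-05 through 2019-05-07.
B but not A: 2019-03-17 through 2019-03-30.
Combining gives A △ B.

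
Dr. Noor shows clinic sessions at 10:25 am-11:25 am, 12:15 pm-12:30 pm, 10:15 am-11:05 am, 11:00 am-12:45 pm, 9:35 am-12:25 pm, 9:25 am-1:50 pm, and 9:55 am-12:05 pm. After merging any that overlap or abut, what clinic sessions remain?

Sort by start: 9:25 am–1:50 pm, 9:35 am–12:25 pm, 9:55 am–12:05 pm, 10:15 am–11:05 am, 10:25 am–11:25 am, 11:00 am–12:45 pm, 12:15 pm–12:30 pm.
9:35 am–12:25 pm overlaps/touches 9:25 am–1:50 pm → extend to 9:25 am–1:50 pm.
9:55 am–12:05 pm overlaps/touches 9:25 am–1:50 pm → extend to 9:25 am–1:50 pm.
10:15 am–11:05 am overlaps/touches 9:25 am–1:50 pm → extend to 9:25 am–1:50 pm.
10:25 am–11:25 am overlaps/touches 9:25 am–1:50 pm → extend to 9:25 am–1:50 pm.
11:00 am–12:45 pm overlaps/touches 9:25 am–1:50 pm → extend to 9:25 am–1:50 pm.
12:15 pm–12:30 pm overlaps/touches 9:25 am–1:50 pm → extend to 9:25 am–1:50 pm.

9:25 am–1:50 pm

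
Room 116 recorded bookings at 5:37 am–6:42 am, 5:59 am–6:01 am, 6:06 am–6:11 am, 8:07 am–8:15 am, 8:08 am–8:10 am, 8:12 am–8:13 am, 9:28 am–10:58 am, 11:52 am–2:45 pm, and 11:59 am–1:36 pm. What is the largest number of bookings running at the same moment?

2

Walk the sorted start/end points keeping a running depth.
The depth first hits 2 at 5:59 am.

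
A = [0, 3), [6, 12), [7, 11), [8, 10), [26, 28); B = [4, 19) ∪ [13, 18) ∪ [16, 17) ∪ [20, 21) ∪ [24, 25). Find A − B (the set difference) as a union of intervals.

[0, 3) ∪ [26, 28)

A, merged: [0, 3), [6, 12), [26, 28).
B, merged: [4, 19), [20, 21), [24, 25).
[0, 3): no B overlap → unchanged.
[6, 12): fully covered by B → removed.
[26, 28): no B overlap → unchanged.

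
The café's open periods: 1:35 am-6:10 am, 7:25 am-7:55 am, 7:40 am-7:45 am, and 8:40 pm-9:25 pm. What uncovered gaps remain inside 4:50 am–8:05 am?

6:10 am–7:25 am, 7:55 am–8:05 am

Covered (merged): 1:35 am–6:10 am, 7:25 am–7:55 am, 8:40 pm–9:25 pm.
Gaps within 4:50 am–8:05 am: 6:10 am–7:25 am, 7:55 am–8:05 am.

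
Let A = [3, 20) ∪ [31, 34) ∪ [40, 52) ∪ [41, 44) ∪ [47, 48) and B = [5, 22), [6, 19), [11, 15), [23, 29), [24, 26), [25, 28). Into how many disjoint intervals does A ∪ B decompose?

A, merged: [3, 20), [31, 34), [40, 52).
B, merged: [5, 22), [23, 29).
A ∪ B = [3, 22), [23, 29), [31, 34), [40, 52).
That is 4 disjoint pieces.

4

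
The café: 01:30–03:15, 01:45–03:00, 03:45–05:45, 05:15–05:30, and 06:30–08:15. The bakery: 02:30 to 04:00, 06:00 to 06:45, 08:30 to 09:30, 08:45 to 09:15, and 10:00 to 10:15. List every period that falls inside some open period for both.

Merge the first list: 01:30–03:15, 03:45–05:45, 06:30–08:15.
Merge the second list: 02:30–04:00, 06:00–06:45, 08:30–09:30, 10:00–10:15.
01:30–03:15 ∩ B → 02:30–03:15.
03:45–05:45 ∩ B → 03:45–04:00.
06:30–08:15 ∩ B → 06:30–06:45.

02:30–03:15, 03:45–04:00, 06:30–06:45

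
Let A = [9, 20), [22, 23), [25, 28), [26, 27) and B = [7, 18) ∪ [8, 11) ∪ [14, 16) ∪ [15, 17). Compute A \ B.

[18, 20) ∪ [22, 23) ∪ [25, 28)

First set merges to [9, 20), [22, 23), [25, 28).
Second set merges to [7, 18).
[9, 20) \ B = [18, 20).
[22, 23): nothing removed.
[25, 28): nothing removed.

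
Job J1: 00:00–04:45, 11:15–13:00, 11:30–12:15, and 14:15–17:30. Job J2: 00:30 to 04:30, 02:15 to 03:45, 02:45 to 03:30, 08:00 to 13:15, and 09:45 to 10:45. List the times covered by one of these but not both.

00:00-00:30, 04:30-04:45, 08:00-11:15, 13:00-13:15, 14:15-17:30

A, merged: 00:00-04:45, 11:15-13:00, 14:15-17:30.
B, merged: 00:30-04:30, 08:00-13:15.
Only in the first: 00:00-00:30, 04:30-04:45, 14:15-17:30.
Only in the second: 08:00-11:15, 13:00-13:15.
Together these are the periods covered by exactly one.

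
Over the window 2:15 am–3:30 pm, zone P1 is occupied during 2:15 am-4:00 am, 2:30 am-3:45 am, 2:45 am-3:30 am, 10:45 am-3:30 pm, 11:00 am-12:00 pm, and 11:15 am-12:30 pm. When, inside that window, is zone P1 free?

Covered (merged): 2:15 am–4:00 am, 10:45 am–3:30 pm.
Complement within 2:15 am–3:30 pm: 4:00 am–10:45 am.

4:00 am–10:45 am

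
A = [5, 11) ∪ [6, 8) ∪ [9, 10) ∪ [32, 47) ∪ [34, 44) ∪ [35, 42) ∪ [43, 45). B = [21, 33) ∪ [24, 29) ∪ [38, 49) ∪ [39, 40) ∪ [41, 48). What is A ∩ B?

First set merges to [5, 11), [32, 47).
Second set merges to [21, 33), [38, 49).
[5, 11): no overlap with the second set.
[32, 47) meets the second set on [32, 33), [38, 47).

[32, 33) ∪ [38, 47)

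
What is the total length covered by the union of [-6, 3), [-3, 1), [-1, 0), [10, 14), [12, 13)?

Merged: [-6, 3), [10, 14).
Lengths: 9 + 4 = 13.

13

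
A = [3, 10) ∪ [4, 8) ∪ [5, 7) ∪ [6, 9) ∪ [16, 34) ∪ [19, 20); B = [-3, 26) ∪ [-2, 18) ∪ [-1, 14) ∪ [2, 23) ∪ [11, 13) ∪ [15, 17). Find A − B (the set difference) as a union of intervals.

[26, 34)

A, merged: [3, 10), [16, 34).
B, merged: [-3, 26).
[3, 10) lies entirely inside B → drops out.
[16, 34) with B removed leaves [26, 34).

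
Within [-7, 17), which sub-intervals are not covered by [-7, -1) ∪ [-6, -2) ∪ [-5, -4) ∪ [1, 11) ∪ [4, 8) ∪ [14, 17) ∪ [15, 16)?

[-1, 1) ∪ [11, 14)

Covered (merged): [-7, -1), [1, 11), [14, 17).
Complement within [-7, 17): [-1, 1), [11, 14).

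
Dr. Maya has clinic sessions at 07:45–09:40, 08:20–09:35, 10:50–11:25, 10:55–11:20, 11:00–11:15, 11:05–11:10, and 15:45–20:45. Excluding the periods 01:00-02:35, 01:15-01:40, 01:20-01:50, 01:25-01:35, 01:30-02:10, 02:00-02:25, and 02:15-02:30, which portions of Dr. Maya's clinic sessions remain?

Merge the first list: 07:45–09:40, 10:50–11:25, 15:45–20:45.
Merge the second list: 01:00–02:35.
07:45–09:40: nothing removed.
10:50–11:25: nothing removed.
15:45–20:45: nothing removed.

07:45–09:40, 10:50–11:25, 15:45–20:45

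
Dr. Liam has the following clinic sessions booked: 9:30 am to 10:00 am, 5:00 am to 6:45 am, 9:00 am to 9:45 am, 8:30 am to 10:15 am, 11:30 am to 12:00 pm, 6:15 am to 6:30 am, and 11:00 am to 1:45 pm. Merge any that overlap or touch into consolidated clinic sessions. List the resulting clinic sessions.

5:00 am-6:45 am, 8:30 am-10:15 am, 11:00 am-1:45 pm

Sort by start: 5:00 am-6:45 am, 6:15 am-6:30 am, 8:30 am-10:15 am, 9:00 am-9:45 am, 9:30 am-10:00 am, 11:00 am-1:45 pm, 11:30 am-12:00 pm.
6:15 am-6:30 am overlaps/touches 5:00 am-6:45 am → extend to 5:00 am-6:45 am.
8:30 am-10:15 am is disjoint → start new block.
9:00 am-9:45 am overlaps/touches 8:30 am-10:15 am → extend to 8:30 am-10:15 am.
9:30 am-10:00 am overlaps/touches 8:30 am-10:15 am → extend to 8:30 am-10:15 am.
11:00 am-1:45 pm is disjoint → start new block.
11:30 am-12:00 pm overlaps/touches 11:00 am-1:45 pm → extend to 11:00 am-1:45 pm.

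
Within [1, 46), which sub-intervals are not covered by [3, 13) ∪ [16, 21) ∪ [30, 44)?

[1, 3) ∪ [13, 16) ∪ [21, 30) ∪ [44, 46)

Covered (merged): [3, 13), [16, 21), [30, 44).
Uncovered inside [1, 46): [1, 3), [13, 16), [21, 30), [44, 46).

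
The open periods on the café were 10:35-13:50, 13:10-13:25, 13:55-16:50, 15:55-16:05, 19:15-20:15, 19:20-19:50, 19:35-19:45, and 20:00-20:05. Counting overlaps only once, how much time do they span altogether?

7 h 10 min

Merged: 10:35-13:50, 13:55-16:50, 19:15-20:15.
Lengths: 3 h 15 min + 2 h 55 min + 1 h = 7 h 10 min.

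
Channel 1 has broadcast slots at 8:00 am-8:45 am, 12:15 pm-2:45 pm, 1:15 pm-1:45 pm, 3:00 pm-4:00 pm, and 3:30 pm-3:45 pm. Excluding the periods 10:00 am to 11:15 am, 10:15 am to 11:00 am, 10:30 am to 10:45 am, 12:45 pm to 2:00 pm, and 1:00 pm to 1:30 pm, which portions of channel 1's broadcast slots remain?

Merge the first list: 8:00 am-8:45 am, 12:15 pm-2:45 pm, 3:00 pm-4:00 pm.
Merge the second list: 10:00 am-11:15 am, 12:45 pm-2:00 pm.
8:00 am-8:45 am: no B overlap → unchanged.
12:15 pm-2:45 pm minus B → 12:15 pm-12:45 pm, 2:00 pm-2:45 pm.
3:00 pm-4:00 pm: no B overlap → unchanged.

8:00 am-8:45 am, 12:15 pm-12:45 pm, 2:00 pm-2:45 pm, 3:00 pm-4:00 pm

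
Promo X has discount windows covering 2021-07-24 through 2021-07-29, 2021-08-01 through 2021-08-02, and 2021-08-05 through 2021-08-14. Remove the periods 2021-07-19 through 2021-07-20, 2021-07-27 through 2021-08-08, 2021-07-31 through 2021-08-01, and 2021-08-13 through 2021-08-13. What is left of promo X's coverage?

2021-07-24 through 2021-07-26, 2021-08-09 through 2021-08-12, 2021-08-14 through 2021-08-14

Second set merges to 2021-07-19 through 2021-07-20, 2021-07-27 through 2021-08-08, 2021-08-13 through 2021-08-13.
2021-07-24 through 2021-07-29 \ B = 2021-07-24 through 2021-07-26.
2021-08-01 through 2021-08-02: entirely removed.
2021-08-05 through 2021-08-14 \ B = 2021-08-09 through 2021-08-12, 2021-08-14 through 2021-08-14.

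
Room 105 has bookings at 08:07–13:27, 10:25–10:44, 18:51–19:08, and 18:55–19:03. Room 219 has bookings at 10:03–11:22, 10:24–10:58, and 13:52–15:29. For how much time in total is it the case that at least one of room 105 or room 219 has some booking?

Merge the first list: 08:07-13:27, 18:51-19:08.
Merge the second list: 10:03-11:22, 13:52-15:29.
A ∪ B = 08:07-13:27, 13:52-15:29, 18:51-19:08.
Total: 5 h 20 min + 1 h 37 min + 17 min = 7 h 14 min.

7 h 14 min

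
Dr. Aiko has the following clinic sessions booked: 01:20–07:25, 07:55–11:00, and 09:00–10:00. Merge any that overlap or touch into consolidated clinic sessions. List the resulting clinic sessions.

07:55-11:00 is disjoint → start new block.
09:00-10:00 overlaps/touches 07:55-11:00 → extend to 07:55-11:00.

01:20-07:25, 07:55-11:00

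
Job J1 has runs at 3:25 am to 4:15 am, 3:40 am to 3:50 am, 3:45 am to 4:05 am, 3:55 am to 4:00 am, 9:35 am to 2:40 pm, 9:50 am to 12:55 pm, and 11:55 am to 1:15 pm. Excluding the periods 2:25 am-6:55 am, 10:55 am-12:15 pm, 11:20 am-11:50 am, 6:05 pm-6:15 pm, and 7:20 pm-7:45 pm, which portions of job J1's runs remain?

9:35 am-10:55 am, 12:15 pm-2:40 pm

A, merged: 3:25 am-4:15 am, 9:35 am-2:40 pm.
B, merged: 2:25 am-6:55 am, 10:55 am-12:15 pm, 6:05 pm-6:15 pm, 7:20 pm-7:45 pm.
3:25 am-4:15 am: fully covered by B → removed.
9:35 am-2:40 pm minus B → 9:35 am-10:55 am, 12:15 pm-2:40 pm.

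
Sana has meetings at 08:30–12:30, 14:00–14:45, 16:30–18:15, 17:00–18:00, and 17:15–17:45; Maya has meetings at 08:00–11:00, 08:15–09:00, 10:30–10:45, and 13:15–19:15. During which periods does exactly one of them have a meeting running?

Merge the first list: 08:30–12:30, 14:00–14:45, 16:30–18:15.
Merge the second list: 08:00–11:00, 13:15–19:15.
A but not B: 11:00–12:30.
B but not A: 08:00–08:30, 13:15–14:00, 14:45–16:30, 18:15–19:15.
Combining gives A △ B.

08:00–08:30, 11:00–12:30, 13:15–14:00, 14:45–16:30, 18:15–19:15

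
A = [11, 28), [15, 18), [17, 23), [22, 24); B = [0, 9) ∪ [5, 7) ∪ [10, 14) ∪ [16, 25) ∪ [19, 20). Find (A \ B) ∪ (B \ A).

[0, 9) ∪ [10, 11) ∪ [14, 16) ∪ [25, 28)

First set merges to [11, 28).
Second set merges to [0, 9), [10, 14), [16, 25).
A \ B = [14, 16), [25, 28).
B \ A = [0, 9), [10, 11).
Union of the two gives the symmetric difference.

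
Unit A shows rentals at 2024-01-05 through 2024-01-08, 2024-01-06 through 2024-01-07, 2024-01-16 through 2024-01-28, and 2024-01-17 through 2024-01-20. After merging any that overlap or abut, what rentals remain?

2024-01-06 through 2024-01-07 overlaps/touches 2024-01-05 through 2024-01-08 → extend to 2024-01-05 through 2024-01-08.
2024-01-16 through 2024-01-28 is disjoint → start new block.
2024-01-17 through 2024-01-20 overlaps/touches 2024-01-16 through 2024-01-28 → extend to 2024-01-16 through 2024-01-28.

2024-01-05 through 2024-01-08, 2024-01-16 through 2024-01-28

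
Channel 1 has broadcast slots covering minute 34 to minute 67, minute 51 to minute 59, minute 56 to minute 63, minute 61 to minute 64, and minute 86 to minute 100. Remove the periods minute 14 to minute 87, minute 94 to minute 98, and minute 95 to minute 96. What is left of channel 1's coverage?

A, merged: minute 34 to minute 67, minute 86 to minute 100.
B, merged: minute 14 to minute 87, minute 94 to minute 98.
minute 34 to minute 67: fully covered by B → removed.
minute 86 to minute 100 minus B → minute 87 to minute 94, minute 98 to minute 100.

minute 87 to minute 94, minute 98 to minute 100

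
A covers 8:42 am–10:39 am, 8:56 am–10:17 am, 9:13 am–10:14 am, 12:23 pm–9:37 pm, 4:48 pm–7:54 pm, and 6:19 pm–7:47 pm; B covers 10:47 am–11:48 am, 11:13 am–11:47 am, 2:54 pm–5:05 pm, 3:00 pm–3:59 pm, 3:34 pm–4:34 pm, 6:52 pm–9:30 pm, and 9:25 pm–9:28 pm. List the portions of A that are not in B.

A, merged: 8:42 am–10:39 am, 12:23 pm–9:37 pm.
B, merged: 10:47 am–11:48 am, 2:54 pm–5:05 pm, 6:52 pm–9:30 pm.
8:42 am–10:39 am is untouched.
12:23 pm–9:37 pm with B removed leaves 12:23 pm–2:54 pm, 5:05 pm–6:52 pm, 9:30 pm–9:37 pm.

8:42 am–10:39 am, 12:23 pm–2:54 pm, 5:05 pm–6:52 pm, 9:30 pm–9:37 pm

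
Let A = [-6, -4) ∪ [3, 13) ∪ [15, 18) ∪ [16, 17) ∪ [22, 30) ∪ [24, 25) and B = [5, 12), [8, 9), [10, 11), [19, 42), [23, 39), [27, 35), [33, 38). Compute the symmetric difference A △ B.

[-6, -4) ∪ [3, 5) ∪ [12, 13) ∪ [15, 18) ∪ [19, 22) ∪ [30, 42)

First set merges to [-6, -4), [3, 13), [15, 18), [22, 30).
Second set merges to [5, 12), [19, 42).
A but not B: [-6, -4), [3, 5), [12, 13), [15, 18).
B but not A: [19, 22), [30, 42).
Combining gives A △ B.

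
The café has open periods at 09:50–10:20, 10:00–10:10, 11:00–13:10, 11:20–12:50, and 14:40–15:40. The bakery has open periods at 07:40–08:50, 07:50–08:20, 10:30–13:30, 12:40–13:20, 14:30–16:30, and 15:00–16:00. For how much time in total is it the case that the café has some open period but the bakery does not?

First set merges to 09:50–10:20, 11:00–13:10, 14:40–15:40.
Second set merges to 07:40–08:50, 10:30–13:30, 14:30–16:30.
A \ B = 09:50–10:20.
Total: 30 min.

30 min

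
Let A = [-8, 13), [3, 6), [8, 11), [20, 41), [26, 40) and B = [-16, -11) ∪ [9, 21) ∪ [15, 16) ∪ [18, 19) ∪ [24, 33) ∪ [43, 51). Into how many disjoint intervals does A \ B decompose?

3

Merge the first list: [-8, 13), [20, 41).
Merge the second list: [-16, -11), [9, 21), [24, 33), [43, 51).
A \ B = [-8, 9), [21, 24), [33, 41).
That is 3 disjoint pieces.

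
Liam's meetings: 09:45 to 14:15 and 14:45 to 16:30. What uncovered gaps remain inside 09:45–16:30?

14:15–14:45

After merging, the occupied span is 09:45–14:15, 14:45–16:30.
Gaps within 09:45–16:30: 14:15–14:45.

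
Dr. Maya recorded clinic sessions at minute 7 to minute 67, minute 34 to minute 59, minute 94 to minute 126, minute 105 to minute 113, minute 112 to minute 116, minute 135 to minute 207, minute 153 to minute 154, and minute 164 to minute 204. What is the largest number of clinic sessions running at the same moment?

Sweep endpoints in order; track running count of active intervals.
Peak of 3 reached at minute 112.

3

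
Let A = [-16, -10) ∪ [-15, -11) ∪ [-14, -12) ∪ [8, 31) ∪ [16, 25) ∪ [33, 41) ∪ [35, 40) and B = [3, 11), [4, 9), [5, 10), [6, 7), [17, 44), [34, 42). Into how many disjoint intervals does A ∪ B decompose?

Merge the first list: [-16, -10), [8, 31), [33, 41).
Merge the second list: [3, 11), [17, 44).
A ∪ B = [-16, -10), [3, 44).
That is 2 disjoint pieces.

2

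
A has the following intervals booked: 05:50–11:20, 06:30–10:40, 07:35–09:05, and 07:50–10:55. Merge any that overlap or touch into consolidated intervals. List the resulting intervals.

06:30-10:40 overlaps/touches 05:50-11:20 → extend to 05:50-11:20.
07:35-09:05 overlaps/touches 05:50-11:20 → extend to 05:50-11:20.
07:50-10:55 overlaps/touches 05:50-11:20 → extend to 05:50-11:20.

05:50-11:20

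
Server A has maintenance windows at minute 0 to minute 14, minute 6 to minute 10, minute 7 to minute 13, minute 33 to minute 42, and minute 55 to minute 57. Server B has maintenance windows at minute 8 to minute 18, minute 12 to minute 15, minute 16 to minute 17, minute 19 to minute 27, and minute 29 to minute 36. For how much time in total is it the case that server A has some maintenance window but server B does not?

Merge the first list: minute 0 to minute 14, minute 33 to minute 42, minute 55 to minute 57.
Merge the second list: minute 8 to minute 18, minute 19 to minute 27, minute 29 to minute 36.
A \ B = minute 0 to minute 8, minute 36 to minute 42, minute 55 to minute 57.
Total: 8 minutes + 6 minutes + 2 minutes = 16 minutes.

16 minutes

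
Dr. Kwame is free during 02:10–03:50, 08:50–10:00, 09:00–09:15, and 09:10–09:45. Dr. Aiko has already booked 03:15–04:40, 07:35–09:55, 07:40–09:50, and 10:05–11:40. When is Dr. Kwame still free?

A, merged: 02:10-03:50, 08:50-10:00.
B, merged: 03:15-04:40, 07:35-09:55, 10:05-11:40.
02:10-03:50 with B removed leaves 02:10-03:15.
08:50-10:00 with B removed leaves 09:55-10:00.

02:10-03:15, 09:55-10:00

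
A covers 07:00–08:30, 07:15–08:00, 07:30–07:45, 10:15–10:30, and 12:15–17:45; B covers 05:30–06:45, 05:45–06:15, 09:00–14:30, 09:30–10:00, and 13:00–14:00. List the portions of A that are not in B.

07:00–08:30, 14:30–17:45

Merge the first list: 07:00–08:30, 10:15–10:30, 12:15–17:45.
Merge the second list: 05:30–06:45, 09:00–14:30.
07:00–08:30: no B overlap → unchanged.
10:15–10:30: fully covered by B → removed.
12:15–17:45 minus B → 14:30–17:45.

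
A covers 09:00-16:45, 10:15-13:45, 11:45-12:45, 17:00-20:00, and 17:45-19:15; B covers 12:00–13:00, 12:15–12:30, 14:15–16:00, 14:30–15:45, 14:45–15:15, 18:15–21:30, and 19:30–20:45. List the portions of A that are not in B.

09:00–12:00, 13:00–14:15, 16:00–16:45, 17:00–18:15

First set merges to 09:00–16:45, 17:00–20:00.
Second set merges to 12:00–13:00, 14:15–16:00, 18:15–21:30.
09:00–16:45 minus B → 09:00–12:00, 13:00–14:15, 16:00–16:45.
17:00–20:00 minus B → 17:00–18:15.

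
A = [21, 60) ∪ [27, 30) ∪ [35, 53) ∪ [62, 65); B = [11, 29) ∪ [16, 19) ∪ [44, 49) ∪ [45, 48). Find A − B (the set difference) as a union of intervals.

A, merged: [21, 60), [62, 65).
B, merged: [11, 29), [44, 49).
[21, 60) with B removed leaves [29, 44), [49, 60).
[62, 65) is untouched.

[29, 44) ∪ [49, 60) ∪ [62, 65)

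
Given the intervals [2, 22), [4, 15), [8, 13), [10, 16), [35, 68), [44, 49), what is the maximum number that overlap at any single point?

Sweep endpoints in order; track running count of active intervals.
Peak of 4 reached at 10.

4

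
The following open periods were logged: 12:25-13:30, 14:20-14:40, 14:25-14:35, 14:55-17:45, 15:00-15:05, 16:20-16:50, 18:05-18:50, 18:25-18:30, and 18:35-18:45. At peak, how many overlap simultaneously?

Walk the sorted start/end points keeping a running depth.
The depth first hits 2 at 14:25.

2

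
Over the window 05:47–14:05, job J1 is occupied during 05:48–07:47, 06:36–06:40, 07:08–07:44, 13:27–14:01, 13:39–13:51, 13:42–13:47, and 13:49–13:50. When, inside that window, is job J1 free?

The merged coverage is 05:48–07:47, 13:27–14:01.
Uncovered inside 05:47–14:05: 05:47–05:48, 07:47–13:27, 14:01–14:05.

05:47–05:48, 07:47–13:27, 14:01–14:05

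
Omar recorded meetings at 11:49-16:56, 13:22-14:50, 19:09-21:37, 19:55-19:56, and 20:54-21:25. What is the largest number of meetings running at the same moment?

2

At 13:22, 2 of the intervals are simultaneously active.
No point has more.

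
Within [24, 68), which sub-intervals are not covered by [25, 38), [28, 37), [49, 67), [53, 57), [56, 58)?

Covered (merged): [25, 38), [49, 67).
Complement within [24, 68): [24, 25), [38, 49), [67, 68).

[24, 25) ∪ [38, 49) ∪ [67, 68)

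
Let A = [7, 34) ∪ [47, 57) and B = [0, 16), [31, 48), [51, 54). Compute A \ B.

[7, 34) with B removed leaves [16, 31).
[47, 57) with B removed leaves [48, 51), [54, 57).

[16, 31) ∪ [48, 51) ∪ [54, 57)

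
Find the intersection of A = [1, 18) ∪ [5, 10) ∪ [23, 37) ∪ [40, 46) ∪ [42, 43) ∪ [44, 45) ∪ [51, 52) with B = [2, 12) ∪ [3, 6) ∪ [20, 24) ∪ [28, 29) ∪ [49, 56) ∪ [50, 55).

First set merges to [1, 18), [23, 37), [40, 46), [51, 52).
Second set merges to [2, 12), [20, 24), [28, 29), [49, 56).
[1, 18) meets the second set on [2, 12).
[23, 37) meets the second set on [23, 24), [28, 29).
[40, 46): no overlap with the second set.
[51, 52) meets the second set on [51, 52).

[2, 12) ∪ [23, 24) ∪ [28, 29) ∪ [51, 52)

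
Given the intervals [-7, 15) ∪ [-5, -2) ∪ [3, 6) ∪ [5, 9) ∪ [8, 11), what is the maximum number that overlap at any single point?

At 5, 3 of the intervals are simultaneously active.
No point has more.

3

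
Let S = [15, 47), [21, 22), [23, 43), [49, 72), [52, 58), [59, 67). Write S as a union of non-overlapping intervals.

[15, 47) ∪ [49, 72)

[21, 22) overlaps/touches [15, 47) → extend to [15, 47).
[23, 43) overlaps/touches [15, 47) → extend to [15, 47).
[49, 72) is disjoint → start new block.
[52, 58) overlaps/touches [49, 72) → extend to [49, 72).
[59, 67) overlaps/touches [49, 72) → extend to [49, 72).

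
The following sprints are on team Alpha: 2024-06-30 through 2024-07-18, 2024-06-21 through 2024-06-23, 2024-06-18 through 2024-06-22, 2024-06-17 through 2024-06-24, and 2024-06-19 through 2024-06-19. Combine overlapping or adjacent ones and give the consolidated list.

2024-06-17 through 2024-06-24, 2024-06-30 through 2024-07-18

Sort by start: 2024-06-17 through 2024-06-24, 2024-06-18 through 2024-06-22, 2024-06-19 through 2024-06-19, 2024-06-21 through 2024-06-23, 2024-06-30 through 2024-07-18.
2024-06-18 through 2024-06-22 overlaps/touches 2024-06-17 through 2024-06-24 → extend to 2024-06-17 through 2024-06-24.
2024-06-19 through 2024-06-19 overlaps/touches 2024-06-17 through 2024-06-24 → extend to 2024-06-17 through 2024-06-24.
2024-06-21 through 2024-06-23 overlaps/touches 2024-06-17 through 2024-06-24 → extend to 2024-06-17 through 2024-06-24.
2024-06-30 through 2024-07-18 is disjoint → start new block.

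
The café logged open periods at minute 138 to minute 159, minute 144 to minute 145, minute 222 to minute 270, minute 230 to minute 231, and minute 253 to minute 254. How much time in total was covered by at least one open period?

Merged: minute 138 to minute 159, minute 222 to minute 270.
Lengths: 21 minutes + 48 minutes = 69 minutes.

69 minutes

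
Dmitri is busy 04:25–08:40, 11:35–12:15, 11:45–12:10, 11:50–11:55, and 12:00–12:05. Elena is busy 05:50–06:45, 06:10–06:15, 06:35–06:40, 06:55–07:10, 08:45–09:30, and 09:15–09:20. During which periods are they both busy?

05:50-06:45, 06:55-07:10

Merge the first list: 04:25-08:40, 11:35-12:15.
Merge the second list: 05:50-06:45, 06:55-07:10, 08:45-09:30.
04:25-08:40 ∩ B → 05:50-06:45, 06:55-07:10.
11:35-12:15 meets no B interval.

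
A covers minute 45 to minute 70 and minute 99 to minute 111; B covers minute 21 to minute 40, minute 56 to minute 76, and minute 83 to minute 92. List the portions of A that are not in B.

minute 45 to minute 56, minute 99 to minute 111

minute 45 to minute 70 with B removed leaves minute 45 to minute 56.
minute 99 to minute 111 is untouched.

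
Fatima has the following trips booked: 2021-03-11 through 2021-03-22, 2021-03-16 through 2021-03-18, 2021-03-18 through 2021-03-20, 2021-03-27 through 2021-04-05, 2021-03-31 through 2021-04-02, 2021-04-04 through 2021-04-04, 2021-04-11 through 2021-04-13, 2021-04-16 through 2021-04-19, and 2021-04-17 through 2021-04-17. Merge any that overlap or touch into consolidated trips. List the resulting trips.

2021-03-16 through 2021-03-18 overlaps/touches 2021-03-11 through 2021-03-22 → extend to 2021-03-11 through 2021-03-22.
2021-03-18 through 2021-03-20 overlaps/touches 2021-03-11 through 2021-03-22 → extend to 2021-03-11 through 2021-03-22.
2021-03-27 through 2021-04-05 is disjoint → start new block.
2021-03-31 through 2021-04-02 overlaps/touches 2021-03-27 through 2021-04-05 → extend to 2021-03-27 through 2021-04-05.
2021-04-04 through 2021-04-04 overlaps/touches 2021-03-27 through 2021-04-05 → extend to 2021-03-27 through 2021-04-05.
2021-04-11 through 2021-04-13 is disjoint → start new block.
2021-04-16 through 2021-04-19 is disjoint → start new block.
2021-04-17 through 2021-04-17 overlaps/touches 2021-04-16 through 2021-04-19 → extend to 2021-04-16 through 2021-04-19.

2021-03-11 through 2021-03-22, 2021-03-27 through 2021-04-05, 2021-04-11 through 2021-04-13, 2021-04-16 through 2021-04-19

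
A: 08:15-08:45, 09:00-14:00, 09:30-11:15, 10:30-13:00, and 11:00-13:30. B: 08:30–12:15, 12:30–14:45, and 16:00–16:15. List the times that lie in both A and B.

First set merges to 08:15-08:45, 09:00-14:00.
08:15-08:45 ∩ B → 08:30-08:45.
09:00-14:00 ∩ B → 09:00-12:15, 12:30-14:00.

08:30-08:45, 09:00-12:15, 12:30-14:00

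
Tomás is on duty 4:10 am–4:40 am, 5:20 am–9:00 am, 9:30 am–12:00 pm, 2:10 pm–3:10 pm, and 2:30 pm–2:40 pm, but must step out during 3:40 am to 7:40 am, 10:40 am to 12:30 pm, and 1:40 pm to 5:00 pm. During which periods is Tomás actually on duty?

Merge the first list: 4:10 am–4:40 am, 5:20 am–9:00 am, 9:30 am–12:00 pm, 2:10 pm–3:10 pm.
4:10 am–4:40 am: entirely removed.
5:20 am–9:00 am \ B = 7:40 am–9:00 am.
9:30 am–12:00 pm \ B = 9:30 am–10:40 am.
2:10 pm–3:10 pm: entirely removed.

7:40 am–9:00 am, 9:30 am–10:40 am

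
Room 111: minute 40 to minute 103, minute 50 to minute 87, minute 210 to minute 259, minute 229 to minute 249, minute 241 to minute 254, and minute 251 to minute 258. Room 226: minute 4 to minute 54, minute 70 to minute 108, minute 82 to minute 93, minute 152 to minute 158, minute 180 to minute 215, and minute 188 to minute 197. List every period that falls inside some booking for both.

minute 40 to minute 54, minute 70 to minute 103, minute 210 to minute 215

First set merges to minute 40 to minute 103, minute 210 to minute 259.
Second set merges to minute 4 to minute 54, minute 70 to minute 108, minute 152 to minute 158, minute 180 to minute 215.
minute 40 to minute 103 ∩ B → minute 40 to minute 54, minute 70 to minute 103.
minute 210 to minute 259 ∩ B → minute 210 to minute 215.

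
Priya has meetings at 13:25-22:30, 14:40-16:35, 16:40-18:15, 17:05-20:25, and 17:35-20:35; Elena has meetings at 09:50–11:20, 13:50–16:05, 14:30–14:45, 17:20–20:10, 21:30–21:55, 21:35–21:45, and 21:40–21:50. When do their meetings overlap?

First set merges to 13:25–22:30.
Second set merges to 09:50–11:20, 13:50–16:05, 17:20–20:10, 21:30–21:55.
13:25–22:30 ∩ B → 13:50–16:05, 17:20–20:10, 21:30–21:55.

13:50–16:05, 17:20–20:10, 21:30–21:55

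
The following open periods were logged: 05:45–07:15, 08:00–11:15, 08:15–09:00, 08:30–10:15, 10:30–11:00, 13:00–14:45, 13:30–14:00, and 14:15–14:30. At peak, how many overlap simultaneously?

3

Walk the sorted start/end points keeping a running depth.
The depth first hits 3 at 08:30.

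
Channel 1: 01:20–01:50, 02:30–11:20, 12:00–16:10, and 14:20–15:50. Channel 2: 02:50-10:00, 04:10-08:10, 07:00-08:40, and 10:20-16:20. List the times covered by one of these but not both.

A, merged: 01:20-01:50, 02:30-11:20, 12:00-16:10.
B, merged: 02:50-10:00, 10:20-16:20.
Only in the first: 01:20-01:50, 02:30-02:50, 10:00-10:20.
Only in the second: 11:20-12:00, 16:10-16:20.
Together these are the periods covered by exactly one.

01:20-01:50, 02:30-02:50, 10:00-10:20, 11:20-12:00, 16:10-16:20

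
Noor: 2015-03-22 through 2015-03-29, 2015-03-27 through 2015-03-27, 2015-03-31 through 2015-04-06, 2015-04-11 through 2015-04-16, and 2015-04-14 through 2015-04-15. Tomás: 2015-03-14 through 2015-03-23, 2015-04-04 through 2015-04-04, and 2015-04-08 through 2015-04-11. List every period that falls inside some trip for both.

2015-03-22 through 2015-03-23, 2015-04-04 through 2015-04-04, 2015-04-11 through 2015-04-11

First set merges to 2015-03-22 through 2015-03-29, 2015-03-31 through 2015-04-06, 2015-04-11 through 2015-04-16.
2015-03-22 through 2015-03-29 ∩ B → 2015-03-22 through 2015-03-23.
2015-03-31 through 2015-04-06 ∩ B → 2015-04-04 through 2015-04-04.
2015-04-11 through 2015-04-16 ∩ B → 2015-04-11 through 2015-04-11.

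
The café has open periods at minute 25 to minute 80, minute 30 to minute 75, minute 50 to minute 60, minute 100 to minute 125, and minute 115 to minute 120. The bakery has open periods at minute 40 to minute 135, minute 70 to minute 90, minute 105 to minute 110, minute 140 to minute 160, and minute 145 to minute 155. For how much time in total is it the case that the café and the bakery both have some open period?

65 minutes

A, merged: minute 25 to minute 80, minute 100 to minute 125.
B, merged: minute 40 to minute 135, minute 140 to minute 160.
A ∩ B = minute 40 to minute 80, minute 100 to minute 125.
Total: 40 minutes + 25 minutes = 65 minutes.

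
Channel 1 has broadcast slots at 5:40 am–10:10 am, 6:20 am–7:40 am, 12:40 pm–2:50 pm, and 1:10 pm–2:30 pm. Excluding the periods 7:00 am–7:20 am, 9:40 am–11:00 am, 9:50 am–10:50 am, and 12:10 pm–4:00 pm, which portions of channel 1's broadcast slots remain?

First set merges to 5:40 am–10:10 am, 12:40 pm–2:50 pm.
Second set merges to 7:00 am–7:20 am, 9:40 am–11:00 am, 12:10 pm–4:00 pm.
5:40 am–10:10 am minus B → 5:40 am–7:00 am, 7:20 am–9:40 am.
12:40 pm–2:50 pm: fully covered by B → removed.

5:40 am–7:00 am, 7:20 am–9:40 am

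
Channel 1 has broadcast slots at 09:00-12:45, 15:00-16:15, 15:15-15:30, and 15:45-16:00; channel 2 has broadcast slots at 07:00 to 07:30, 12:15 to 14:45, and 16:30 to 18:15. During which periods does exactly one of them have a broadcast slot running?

07:00-07:30, 09:00-12:15, 12:45-14:45, 15:00-16:15, 16:30-18:15

A, merged: 09:00-12:45, 15:00-16:15.
A \ B = 09:00-12:15, 15:00-16:15.
B \ A = 07:00-07:30, 12:45-14:45, 16:30-18:15.
Union of the two gives the symmetric difference.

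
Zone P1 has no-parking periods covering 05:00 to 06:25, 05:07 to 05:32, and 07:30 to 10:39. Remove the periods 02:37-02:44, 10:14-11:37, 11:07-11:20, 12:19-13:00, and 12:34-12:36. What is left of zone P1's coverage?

A, merged: 05:00–06:25, 07:30–10:39.
B, merged: 02:37–02:44, 10:14–11:37, 12:19–13:00.
05:00–06:25 is untouched.
07:30–10:39 with B removed leaves 07:30–10:14.

05:00–06:25, 07:30–10:14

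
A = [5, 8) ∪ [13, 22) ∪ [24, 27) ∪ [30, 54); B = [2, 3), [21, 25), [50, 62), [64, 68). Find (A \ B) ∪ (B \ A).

A \ B = [5, 8), [13, 21), [25, 27), [30, 50).
B \ A = [2, 3), [22, 24), [54, 62), [64, 68).
Union of the two gives the symmetric difference.

[2, 3) ∪ [5, 8) ∪ [13, 21) ∪ [22, 24) ∪ [25, 27) ∪ [30, 50) ∪ [54, 62) ∪ [64, 68)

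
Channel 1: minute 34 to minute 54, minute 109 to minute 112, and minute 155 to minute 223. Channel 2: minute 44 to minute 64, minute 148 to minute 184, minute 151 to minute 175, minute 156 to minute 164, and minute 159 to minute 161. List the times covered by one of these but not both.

minute 34 to minute 44, minute 54 to minute 64, minute 109 to minute 112, minute 148 to minute 155, minute 184 to minute 223

B, merged: minute 44 to minute 64, minute 148 to minute 184.
A \ B = minute 34 to minute 44, minute 109 to minute 112, minute 184 to minute 223.
B \ A = minute 54 to minute 64, minute 148 to minute 155.
Union of the two gives the symmetric difference.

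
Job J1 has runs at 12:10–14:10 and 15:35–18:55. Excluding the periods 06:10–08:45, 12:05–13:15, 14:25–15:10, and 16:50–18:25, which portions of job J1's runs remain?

12:10–14:10 minus B → 13:15–14:10.
15:35–18:55 minus B → 15:35–16:50, 18:25–18:55.

13:15–14:10, 15:35–16:50, 18:25–18:55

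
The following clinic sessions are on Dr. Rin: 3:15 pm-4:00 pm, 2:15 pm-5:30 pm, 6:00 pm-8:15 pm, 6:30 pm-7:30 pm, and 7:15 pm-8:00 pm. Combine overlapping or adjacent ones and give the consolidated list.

2:15 pm-5:30 pm, 6:00 pm-8:15 pm

Sort by start: 2:15 pm-5:30 pm, 3:15 pm-4:00 pm, 6:00 pm-8:15 pm, 6:30 pm-7:30 pm, 7:15 pm-8:00 pm.
3:15 pm-4:00 pm overlaps/touches 2:15 pm-5:30 pm → extend to 2:15 pm-5:30 pm.
6:00 pm-8:15 pm is disjoint → start new block.
6:30 pm-7:30 pm overlaps/touches 6:00 pm-8:15 pm → extend to 6:00 pm-8:15 pm.
7:15 pm-8:00 pm overlaps/touches 6:00 pm-8:15 pm → extend to 6:00 pm-8:15 pm.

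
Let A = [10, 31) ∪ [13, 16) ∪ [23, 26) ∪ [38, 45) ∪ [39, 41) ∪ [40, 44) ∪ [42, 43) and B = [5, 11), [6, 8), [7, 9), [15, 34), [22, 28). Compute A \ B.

Merge the first list: [10, 31), [38, 45).
Merge the second list: [5, 11), [15, 34).
[10, 31) with B removed leaves [11, 15).
[38, 45) is untouched.

[11, 15) ∪ [38, 45)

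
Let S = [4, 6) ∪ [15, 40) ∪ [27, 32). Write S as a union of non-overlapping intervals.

[4, 6) ∪ [15, 40)

[15, 40) is disjoint → start new block.
[27, 32) overlaps/touches [15, 40) → extend to [15, 40).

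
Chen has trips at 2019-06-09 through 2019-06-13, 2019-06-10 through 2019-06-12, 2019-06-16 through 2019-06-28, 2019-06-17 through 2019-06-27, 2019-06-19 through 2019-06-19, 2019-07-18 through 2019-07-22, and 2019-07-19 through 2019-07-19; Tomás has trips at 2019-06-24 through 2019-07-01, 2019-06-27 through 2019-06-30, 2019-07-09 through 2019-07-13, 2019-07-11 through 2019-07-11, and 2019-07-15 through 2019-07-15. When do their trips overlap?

Merge the first list: 2019-06-09 through 2019-06-13, 2019-06-16 through 2019-06-28, 2019-07-18 through 2019-07-22.
Merge the second list: 2019-06-24 through 2019-07-01, 2019-07-09 through 2019-07-13, 2019-07-15 through 2019-07-15.
2019-06-09 through 2019-06-13: no overlap with the second set.
2019-06-16 through 2019-06-28 meets the second set on 2019-06-24 through 2019-06-28.
2019-07-18 through 2019-07-22: no overlap with the second set.

2019-06-24 through 2019-06-28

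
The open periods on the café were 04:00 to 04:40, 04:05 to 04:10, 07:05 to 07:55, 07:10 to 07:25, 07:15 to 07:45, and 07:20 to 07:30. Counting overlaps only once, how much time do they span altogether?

Merged: 04:00–04:40, 07:05–07:55.
Lengths: 40 min + 50 min = 1 h 30 min.

1 h 30 min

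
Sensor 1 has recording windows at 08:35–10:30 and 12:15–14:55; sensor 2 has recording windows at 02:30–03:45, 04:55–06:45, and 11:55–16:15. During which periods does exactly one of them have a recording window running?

A \ B = 08:35–10:30.
B \ A = 02:30–03:45, 04:55–06:45, 11:55–12:15, 14:55–16:15.
Union of the two gives the symmetric difference.

02:30–03:45, 04:55–06:45, 08:35–10:30, 11:55–12:15, 14:55–16:15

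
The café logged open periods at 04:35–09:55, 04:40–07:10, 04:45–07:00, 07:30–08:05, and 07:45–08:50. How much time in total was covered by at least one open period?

Merged: 04:35-09:55.
Length: 5 h 20 min.

5 h 20 min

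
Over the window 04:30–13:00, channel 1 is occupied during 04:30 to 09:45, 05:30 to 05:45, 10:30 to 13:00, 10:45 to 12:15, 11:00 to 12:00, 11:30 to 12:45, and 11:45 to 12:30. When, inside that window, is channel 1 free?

After merging, the occupied span is 04:30–09:45, 10:30–13:00.
Complement within 04:30–13:00: 09:45–10:30.

09:45–10:30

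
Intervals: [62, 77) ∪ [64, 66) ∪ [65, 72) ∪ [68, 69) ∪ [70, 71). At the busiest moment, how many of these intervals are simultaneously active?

Sweep endpoints in order; track running count of active intervals.
Peak of 3 reached at 65.

3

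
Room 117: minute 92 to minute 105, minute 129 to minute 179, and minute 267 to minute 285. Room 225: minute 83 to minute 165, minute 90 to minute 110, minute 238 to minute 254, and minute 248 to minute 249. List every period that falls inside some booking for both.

B, merged: minute 83 to minute 165, minute 238 to minute 254.
minute 92 to minute 105 ∩ B → minute 92 to minute 105.
minute 129 to minute 179 ∩ B → minute 129 to minute 165.
minute 267 to minute 285 meets no B interval.

minute 92 to minute 105, minute 129 to minute 165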